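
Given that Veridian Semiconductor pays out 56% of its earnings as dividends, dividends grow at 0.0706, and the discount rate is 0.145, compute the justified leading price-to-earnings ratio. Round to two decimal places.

Justified leading P/E = b/(r−g) = 0.56/(0.145−0.0706) = 7.5269

7.53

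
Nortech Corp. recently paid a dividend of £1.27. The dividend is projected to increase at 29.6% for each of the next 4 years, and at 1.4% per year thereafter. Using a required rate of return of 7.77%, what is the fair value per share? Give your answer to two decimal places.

£50.51

Two-stage DDM. Project D₁…D_4 at 0.296, terminal growth 0.014, discount at r = 0.0777.
D_1 = 1.6459
D_2 = 2.1331
D_3 = 2.7645
D_4 = 3.5828
Terminal value at t=4: TV = D_5/(r−g) = 3.6330/(0.0777−0.014) = 57.0325
P₀ = 1.6459/(1+0.0777)^1 + 2.1331/(1+0.0777)^2 + 2.7645/(1+0.0777)^3 + 3.5828/(1+0.0777)^4 + 57.0325/(1+0.0777)^4 = 50.5081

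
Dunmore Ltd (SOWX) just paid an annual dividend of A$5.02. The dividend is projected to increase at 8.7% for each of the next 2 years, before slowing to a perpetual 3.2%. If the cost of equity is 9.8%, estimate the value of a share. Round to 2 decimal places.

Two-stage DDM. Project D₁…D_2 at 0.087, terminal growth 0.032, discount at r = 0.098.
D_1 = 5.4567
D_2 = 5.9315
Terminal value at t=2: TV = D_3/(r−g) = 6.1213/(0.098−0.032) = 92.7467
P₀ = 5.4567/(1+0.098)^1 + 5.9315/(1+0.098)^2 + 92.7467/(1+0.098)^2 = 86.8193

A$86.82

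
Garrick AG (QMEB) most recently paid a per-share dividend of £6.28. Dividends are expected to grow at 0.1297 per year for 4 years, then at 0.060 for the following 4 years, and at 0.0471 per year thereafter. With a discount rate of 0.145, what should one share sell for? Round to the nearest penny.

Three-stage DDM. Project D₁…D_8; terminal Gordon value at t=8 with g = 0.0471; discount at r = 0.145.
D_1 = 7.0945
D_2 = 8.0147
D_3 = 9.0542
D_4 = 10.2285
D_5 = 10.8422
D_6 = 11.4927
D_7 = 12.1823
D_8 = 12.9133
TV_8 = 13.5215/(0.145−0.0471) = 138.1151
P₀ = Σ Dₜ/(1+r)ᵗ + TV_8/(1+r)^8 = 90.7459

£90.75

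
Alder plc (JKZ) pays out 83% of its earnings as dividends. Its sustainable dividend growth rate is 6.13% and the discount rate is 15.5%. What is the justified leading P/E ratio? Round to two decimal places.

Justified leading P/E = b/(r−g) = 0.83/(0.155−0.0613) = 8.8581

8.86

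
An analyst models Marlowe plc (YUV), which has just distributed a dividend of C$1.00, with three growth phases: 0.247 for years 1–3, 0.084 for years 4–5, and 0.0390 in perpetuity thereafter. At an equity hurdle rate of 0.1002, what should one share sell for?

C$30.72

Three-stage DDM. Project D₁…D_5; terminal Gordon value at t=5 with g = 0.039; discount at r = 0.1002.
D_1 = 1.2470
D_2 = 1.5550
D_3 = 1.9391
D_4 = 2.1020
D_5 = 2.2785
TV_5 = 2.3674/(0.1002−0.039) = 38.6832
P₀ = Σ Dₜ/(1+r)ᵗ + TV_5/(1+r)^5 = 30.7197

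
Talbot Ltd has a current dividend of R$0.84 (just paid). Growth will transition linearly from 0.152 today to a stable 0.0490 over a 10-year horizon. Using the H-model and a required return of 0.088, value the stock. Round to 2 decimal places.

R$33.69

H-model: P₀ = D₀[(1+g_L) + H(g_S−g_L)]/(r−g_L), with H = 10/2 = 5.
P₀ = 0.84 × [(1+0.049) + 5×(0.152−0.049)] / (0.088−0.049)
   = 0.84 × 1.5640 / 0.039 = 33.6862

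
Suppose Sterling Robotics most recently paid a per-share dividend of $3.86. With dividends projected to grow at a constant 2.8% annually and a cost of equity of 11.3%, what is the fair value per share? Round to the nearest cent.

$46.68

Gordon growth model: P₀ = D₁/(r − g). D₁ = 3.86 × (1 + 0.028) = 3.9681.
P₀ = 3.9681 / (0.113 − 0.028) = 3.9681 / 0.085 = 46.6833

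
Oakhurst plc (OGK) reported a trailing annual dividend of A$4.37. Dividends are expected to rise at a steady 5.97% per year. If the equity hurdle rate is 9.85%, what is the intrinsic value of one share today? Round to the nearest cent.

A$119.35

Gordon growth model: P₀ = D₁/(r − g). D₁ = 4.37 × (1 + 0.0597) = 4.6309.
P₀ = 4.6309 / (0.0985 − 0.0597) = 4.6309 / 0.0388 = 119.3528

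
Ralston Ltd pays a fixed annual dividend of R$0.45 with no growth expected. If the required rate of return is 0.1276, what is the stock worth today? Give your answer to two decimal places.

R$3.53

Zero-growth DDM (perpetuity): P₀ = D/r = 0.45 / 0.1276 = 3.5266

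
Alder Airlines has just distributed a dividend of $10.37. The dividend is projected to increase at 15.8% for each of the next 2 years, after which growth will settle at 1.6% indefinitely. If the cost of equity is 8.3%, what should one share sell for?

Two-stage DDM. Project D₁…D_2 at 0.158, terminal growth 0.016, discount at r = 0.083.
D_1 = 12.0085
D_2 = 13.9058
Terminal value at t=2: TV = D_3/(r−g) = 14.1283/(0.083−0.016) = 210.8700
P₀ = 12.0085/(1+0.083)^1 + 13.9058/(1+0.083)^2 + 210.8700/(1+0.083)^2 = 202.7310

$202.73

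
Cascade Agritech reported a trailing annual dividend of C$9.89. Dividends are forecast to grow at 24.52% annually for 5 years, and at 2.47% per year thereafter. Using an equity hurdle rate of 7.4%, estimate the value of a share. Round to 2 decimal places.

Two-stage DDM. Project D₁…D_5 at 0.2452, terminal growth 0.0247, discount at r = 0.074.
D_1 = 12.3150
D_2 = 15.3347
D_3 = 19.0947
D_4 = 23.7768
D_5 = 29.6068
Terminal value at t=5: TV = D_6/(r−g) = 30.3381/(0.074−0.0247) = 615.3776
P₀ = 12.3150/(1+0.074)^1 + 15.3347/(1+0.074)^2 + 19.0947/(1+0.074)^3 + 23.7768/(1+0.074)^4 + 29.6068/(1+0.074)^5 + 615.3776/(1+0.074)^5 = 509.4097

C$509.41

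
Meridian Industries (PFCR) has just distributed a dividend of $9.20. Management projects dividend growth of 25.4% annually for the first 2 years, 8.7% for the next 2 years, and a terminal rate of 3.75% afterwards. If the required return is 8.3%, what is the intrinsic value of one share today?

Three-stage DDM. Project D₁…D_4; terminal Gordon value at t=4 with g = 0.0375; discount at r = 0.083.
D_1 = 11.5368
D_2 = 14.4671
D_3 = 15.7258
D_4 = 17.0939
TV_4 = 17.7350/(0.083−0.0375) = 389.7792
P₀ = Σ Dₜ/(1+r)ᵗ + TV_4/(1+r)^4 = 331.1314

$331.13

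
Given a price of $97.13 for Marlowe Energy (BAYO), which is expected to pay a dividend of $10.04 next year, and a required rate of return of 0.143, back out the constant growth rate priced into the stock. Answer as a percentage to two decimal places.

3.96%

From P₀ = D₁/(r − g), the implied growth is g = r − D₁/P₀.
g = 0.143 − 10.04/97.13 = 0.143 − 0.10337 = 0.03963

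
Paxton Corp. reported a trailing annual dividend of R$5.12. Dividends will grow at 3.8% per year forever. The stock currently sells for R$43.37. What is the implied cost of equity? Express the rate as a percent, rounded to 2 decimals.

16.05%

Rearranging the constant-growth DDM: r = D₁/P₀ + g.
D₁ = 5.12 × (1 + 0.038) = 5.3146.
r = 5.3146 / 43.37 + 0.038 = 0.12254 + 0.038 = 0.16054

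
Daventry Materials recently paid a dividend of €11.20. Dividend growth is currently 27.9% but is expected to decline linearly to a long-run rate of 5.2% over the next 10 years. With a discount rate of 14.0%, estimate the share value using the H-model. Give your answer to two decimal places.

€278.35

H-model: P₀ = D₀[(1+g_L) + H(g_S−g_L)]/(r−g_L), with H = 10/2 = 5.
P₀ = 11.20 × [(1+0.052) + 5×(0.279−0.052)] / (0.14−0.052)
   = 11.20 × 2.1870 / 0.088 = 278.3455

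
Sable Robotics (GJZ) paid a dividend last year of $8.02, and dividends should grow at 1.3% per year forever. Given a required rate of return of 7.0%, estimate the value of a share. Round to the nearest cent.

$142.53

Gordon growth model: P₀ = D₁/(r − g). D₁ = 8.02 × (1 + 0.013) = 8.1243.
P₀ = 8.1243 / (0.07 − 0.013) = 8.1243 / 0.057 = 142.5309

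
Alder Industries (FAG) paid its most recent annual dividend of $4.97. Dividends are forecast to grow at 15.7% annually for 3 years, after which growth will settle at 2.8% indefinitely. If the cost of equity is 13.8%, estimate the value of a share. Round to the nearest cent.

Two-stage DDM. Project D₁…D_3 at 0.157, terminal growth 0.028, discount at r = 0.138.
D_1 = 5.7503
D_2 = 6.6531
D_3 = 7.6976
Terminal value at t=3: TV = D_4/(r−g) = 7.9132/(0.138−0.028) = 71.9378
P₀ = 5.7503/(1+0.138)^1 + 6.6531/(1+0.138)^2 + 7.6976/(1+0.138)^3 + 71.9378/(1+0.138)^3 = 64.2258

$64.23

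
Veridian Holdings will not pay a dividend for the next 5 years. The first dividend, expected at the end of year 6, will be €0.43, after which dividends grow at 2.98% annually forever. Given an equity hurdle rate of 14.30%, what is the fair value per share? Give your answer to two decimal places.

Deferred-dividend DDM. At t=5 the remaining stream is a growing perpetuity with first payment D_6 = 0.43.
V_5 = D_6/(r−g) = 0.43/(0.143−0.0298) = 3.7986
P₀ = V_5/(1+r)^5 = 3.7986/(1+0.143)^5 = 1.9471

€1.95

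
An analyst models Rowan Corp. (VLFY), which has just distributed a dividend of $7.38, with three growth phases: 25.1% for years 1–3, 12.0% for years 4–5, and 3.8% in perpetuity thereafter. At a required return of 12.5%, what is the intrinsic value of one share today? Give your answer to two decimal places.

$167.64

Three-stage DDM. Project D₁…D_5; terminal Gordon value at t=5 with g = 0.038; discount at r = 0.125.
D_1 = 9.2324
D_2 = 11.5497
D_3 = 14.4487
D_4 = 16.1825
D_5 = 18.1244
TV_5 = 18.8132/(0.125−0.038) = 216.2432
P₀ = Σ Dₜ/(1+r)ᵗ + TV_5/(1+r)^5 = 167.6401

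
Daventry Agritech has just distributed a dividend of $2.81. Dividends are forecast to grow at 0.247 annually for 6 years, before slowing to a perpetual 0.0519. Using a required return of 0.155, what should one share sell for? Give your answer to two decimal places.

$67.64

Two-stage DDM. Project D₁…D_6 at 0.247, terminal growth 0.0519, discount at r = 0.155.
D_1 = 3.5041
D_2 = 4.3696
D_3 = 5.4489
D_4 = 6.7947
D_5 = 8.4730
D_6 = 10.5659
Terminal value at t=6: TV = D_7/(r−g) = 11.1142/(0.155−0.0519) = 107.8005
P₀ = 3.5041/(1+0.155)^1 + 4.3696/(1+0.155)^2 + 5.4489/(1+0.155)^3 + 6.7947/(1+0.155)^4 + 8.4730/(1+0.155)^5 + 10.5659/(1+0.155)^6 + 107.8005/(1+0.155)^6 = 67.6441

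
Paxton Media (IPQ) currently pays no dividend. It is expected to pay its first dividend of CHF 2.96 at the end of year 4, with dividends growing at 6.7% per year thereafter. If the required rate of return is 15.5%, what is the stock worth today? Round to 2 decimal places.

Deferred-dividend DDM. At t=3 the remaining stream is a growing perpetuity with first payment D_4 = 2.96.
V_3 = D_4/(r−g) = 2.96/(0.155−0.067) = 33.6364
P₀ = V_3/(1+r)^3 = 33.6364/(1+0.155)^3 = 21.8305

CHF 21.83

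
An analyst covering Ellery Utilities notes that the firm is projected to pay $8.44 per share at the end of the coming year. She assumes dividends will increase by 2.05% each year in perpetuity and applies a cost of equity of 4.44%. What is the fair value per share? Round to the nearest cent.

Gordon growth model: P₀ = D₁/(r − g), with D₁ = 8.44 given directly.
P₀ = 8.4400 / (0.0444 − 0.0205) = 8.4400 / 0.0239 = 353.1381

$353.14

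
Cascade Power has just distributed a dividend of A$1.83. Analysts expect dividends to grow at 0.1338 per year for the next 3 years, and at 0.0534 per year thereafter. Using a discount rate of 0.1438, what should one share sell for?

Two-stage DDM. Project D₁…D_3 at 0.1338, terminal growth 0.0534, discount at r = 0.1438.
D_1 = 2.0749
D_2 = 2.3525
D_3 = 2.6672
Terminal value at t=3: TV = D_4/(r−g) = 2.8097/(0.1438−0.0534) = 31.0803
P₀ = 2.0749/(1+0.1438)^1 + 2.3525/(1+0.1438)^2 + 2.6672/(1+0.1438)^3 + 31.0803/(1+0.1438)^3 = 26.1645

A$26.16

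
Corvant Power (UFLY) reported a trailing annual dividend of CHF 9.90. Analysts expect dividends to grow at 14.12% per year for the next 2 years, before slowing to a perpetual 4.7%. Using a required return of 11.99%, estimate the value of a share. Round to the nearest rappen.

Two-stage DDM. Project D₁…D_2 at 0.1412, terminal growth 0.047, discount at r = 0.1199.
D_1 = 11.2979
D_2 = 12.8931
Terminal value at t=2: TV = D_3/(r−g) = 13.4991/(0.1199−0.047) = 185.1731
P₀ = 11.2979/(1+0.1199)^1 + 12.8931/(1+0.1199)^2 + 185.1731/(1+0.1199)^2 = 168.0137

CHF 168.01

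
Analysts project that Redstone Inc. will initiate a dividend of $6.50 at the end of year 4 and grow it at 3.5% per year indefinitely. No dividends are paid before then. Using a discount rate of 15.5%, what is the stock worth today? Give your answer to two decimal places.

Deferred-dividend DDM. At t=3 the remaining stream is a growing perpetuity with first payment D_4 = 6.50.
V_3 = D_4/(r−g) = 6.50/(0.155−0.035) = 54.1667
P₀ = V_3/(1+r)^3 = 54.1667/(1+0.155)^3 = 35.1549

$35.15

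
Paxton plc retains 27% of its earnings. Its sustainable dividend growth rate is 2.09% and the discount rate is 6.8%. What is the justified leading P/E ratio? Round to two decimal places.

Payout ratio b = 1 − 0.27 = 0.73.
Justified leading P/E = b/(r−g) = 0.73/(0.068−0.0209) = 15.4989

15.50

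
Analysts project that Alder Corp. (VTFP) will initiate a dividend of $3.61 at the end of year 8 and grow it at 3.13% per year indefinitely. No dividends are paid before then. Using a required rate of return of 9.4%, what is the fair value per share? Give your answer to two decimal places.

$30.70

Deferred-dividend DDM. At t=7 the remaining stream is a growing perpetuity with first payment D_8 = 3.61.
V_7 = D_8/(r−g) = 3.61/(0.094−0.0313) = 57.5758
P₀ = V_7/(1+r)^7 = 57.5758/(1+0.094)^7 = 30.6986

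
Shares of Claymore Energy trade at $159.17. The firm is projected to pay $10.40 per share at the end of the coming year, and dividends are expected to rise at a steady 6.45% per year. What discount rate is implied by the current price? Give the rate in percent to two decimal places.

12.98%

Rearranging the constant-growth DDM: r = D₁/P₀ + g.
r = 10.4000 / 159.17 + 0.0645 = 0.06534 + 0.0645 = 0.12984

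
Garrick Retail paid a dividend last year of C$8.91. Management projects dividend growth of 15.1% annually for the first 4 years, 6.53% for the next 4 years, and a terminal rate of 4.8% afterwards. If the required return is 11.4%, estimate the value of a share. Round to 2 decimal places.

Three-stage DDM. Project D₁…D_8; terminal Gordon value at t=8 with g = 0.048; discount at r = 0.114.
D_1 = 10.2554
D_2 = 11.8040
D_3 = 13.5864
D_4 = 15.6379
D_5 = 16.6591
D_6 = 17.7469
D_7 = 18.9058
D_8 = 20.1403
TV_8 = 21.1071/(0.114−0.048) = 319.8041
P₀ = Σ Dₜ/(1+r)ᵗ + TV_8/(1+r)^8 = 209.9012

C$209.90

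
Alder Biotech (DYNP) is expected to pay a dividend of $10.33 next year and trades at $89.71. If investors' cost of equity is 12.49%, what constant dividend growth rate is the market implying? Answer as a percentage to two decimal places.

0.98%

From P₀ = D₁/(r − g), the implied growth is g = r − D₁/P₀.
g = 0.1249 − 10.33/89.71 = 0.1249 − 0.11515 = 0.00975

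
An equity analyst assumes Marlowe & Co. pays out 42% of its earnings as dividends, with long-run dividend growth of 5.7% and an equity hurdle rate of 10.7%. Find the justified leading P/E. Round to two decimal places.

Justified leading P/E = b/(r−g) = 0.42/(0.107−0.057) = 8.4000

8.40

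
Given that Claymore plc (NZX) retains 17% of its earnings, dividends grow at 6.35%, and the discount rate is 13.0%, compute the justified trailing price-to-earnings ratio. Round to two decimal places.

13.27

Payout ratio b = 1 − 0.17 = 0.83.
Justified trailing P/E = b(1+g)/(r−g) = 0.83×(1+0.0635)/(0.13−0.0635) = 13.2738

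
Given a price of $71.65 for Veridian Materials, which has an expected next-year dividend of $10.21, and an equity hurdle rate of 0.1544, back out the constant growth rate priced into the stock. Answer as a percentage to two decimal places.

1.19%

From P₀ = D₁/(r − g), the implied growth is g = r − D₁/P₀.
g = 0.1544 − 10.21/71.65 = 0.1544 − 0.14250 = 0.01190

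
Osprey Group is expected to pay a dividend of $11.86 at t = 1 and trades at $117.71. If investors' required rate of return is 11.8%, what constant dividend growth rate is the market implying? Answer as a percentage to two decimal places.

From P₀ = D₁/(r − g), the implied growth is g = r − D₁/P₀.
g = 0.118 − 11.86/117.71 = 0.118 − 0.10076 = 0.01724

1.72%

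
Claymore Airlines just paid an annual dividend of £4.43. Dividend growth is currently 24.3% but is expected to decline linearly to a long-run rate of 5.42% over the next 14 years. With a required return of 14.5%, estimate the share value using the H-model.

£115.91

H-model: P₀ = D₀[(1+g_L) + H(g_S−g_L)]/(r−g_L), with H = 14/2 = 7.
P₀ = 4.43 × [(1+0.0542) + 7×(0.243−0.0542)] / (0.145−0.0542)
   = 4.43 × 2.3758 / 0.0908 = 115.9118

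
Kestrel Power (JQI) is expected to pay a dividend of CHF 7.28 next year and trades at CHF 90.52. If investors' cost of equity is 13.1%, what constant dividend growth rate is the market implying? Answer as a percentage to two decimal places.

From P₀ = D₁/(r − g), the implied growth is g = r − D₁/P₀.
g = 0.131 − 7.28/90.52 = 0.131 − 0.08042 = 0.05058

5.06%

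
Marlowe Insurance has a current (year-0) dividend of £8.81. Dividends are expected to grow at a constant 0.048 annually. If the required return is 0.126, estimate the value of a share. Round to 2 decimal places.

£118.37

Gordon growth model: P₀ = D₁/(r − g). D₁ = 8.81 × (1 + 0.048) = 9.2329.
P₀ = 9.2329 / (0.126 − 0.048) = 9.2329 / 0.078 = 118.3703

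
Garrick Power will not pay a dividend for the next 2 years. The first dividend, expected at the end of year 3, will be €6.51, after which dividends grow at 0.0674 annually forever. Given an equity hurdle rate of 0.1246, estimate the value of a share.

€89.99

Deferred-dividend DDM. At t=2 the remaining stream is a growing perpetuity with first payment D_3 = 6.51.
V_2 = D_3/(r−g) = 6.51/(0.1246−0.0674) = 113.8112
P₀ = V_2/(1+r)^2 = 113.8112/(1+0.1246)^2 = 89.9889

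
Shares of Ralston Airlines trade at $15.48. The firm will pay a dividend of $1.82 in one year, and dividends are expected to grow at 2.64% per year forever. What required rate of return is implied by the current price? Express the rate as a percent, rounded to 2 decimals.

14.40%

Rearranging the constant-growth DDM: r = D₁/P₀ + g.
r = 1.8200 / 15.48 + 0.0264 = 0.11757 + 0.0264 = 0.14397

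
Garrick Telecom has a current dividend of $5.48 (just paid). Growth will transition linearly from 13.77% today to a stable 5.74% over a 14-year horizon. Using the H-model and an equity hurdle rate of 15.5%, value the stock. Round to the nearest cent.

$90.93

H-model: P₀ = D₀[(1+g_L) + H(g_S−g_L)]/(r−g_L), with H = 14/2 = 7.
P₀ = 5.48 × [(1+0.0574) + 7×(0.1377−0.0574)] / (0.155−0.0574)
   = 5.48 × 1.6195 / 0.0976 = 90.9309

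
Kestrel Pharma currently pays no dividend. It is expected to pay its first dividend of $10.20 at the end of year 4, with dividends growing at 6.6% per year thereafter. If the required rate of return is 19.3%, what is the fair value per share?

$47.30

Deferred-dividend DDM. At t=3 the remaining stream is a growing perpetuity with first payment D_4 = 10.20.
V_3 = D_4/(r−g) = 10.20/(0.193−0.066) = 80.3150
P₀ = V_3/(1+r)^3 = 80.3150/(1+0.193)^3 = 47.3015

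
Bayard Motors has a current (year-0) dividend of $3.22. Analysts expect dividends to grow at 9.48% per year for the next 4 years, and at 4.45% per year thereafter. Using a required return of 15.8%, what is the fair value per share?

$34.89

Two-stage DDM. Project D₁…D_4 at 0.0948, terminal growth 0.0445, discount at r = 0.158.
D_1 = 3.5253
D_2 = 3.8595
D_3 = 4.2253
D_4 = 4.6259
Terminal value at t=4: TV = D_5/(r−g) = 4.8317/(0.158−0.0445) = 42.5704
P₀ = 3.5253/(1+0.158)^1 + 3.8595/(1+0.158)^2 + 4.2253/(1+0.158)^3 + 4.6259/(1+0.158)^4 + 42.5704/(1+0.158)^4 = 34.8900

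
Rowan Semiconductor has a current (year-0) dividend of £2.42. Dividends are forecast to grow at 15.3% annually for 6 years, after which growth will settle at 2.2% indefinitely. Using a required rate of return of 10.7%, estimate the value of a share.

Two-stage DDM. Project D₁…D_6 at 0.153, terminal growth 0.022, discount at r = 0.107.
D_1 = 2.7903
D_2 = 3.2172
D_3 = 3.7094
D_4 = 4.2769
D_5 = 4.9313
D_6 = 5.6858
Terminal value at t=6: TV = D_7/(r−g) = 5.8109/(0.107−0.022) = 68.3633
P₀ = 2.7903/(1+0.107)^1 + 3.2172/(1+0.107)^2 + 3.7094/(1+0.107)^3 + 4.2769/(1+0.107)^4 + 4.9313/(1+0.107)^5 + 5.6858/(1+0.107)^6 + 68.3633/(1+0.107)^6 = 53.9324

£53.93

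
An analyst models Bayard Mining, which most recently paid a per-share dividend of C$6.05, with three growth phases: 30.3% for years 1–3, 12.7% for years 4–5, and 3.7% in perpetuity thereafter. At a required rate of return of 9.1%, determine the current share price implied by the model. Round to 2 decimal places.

Three-stage DDM. Project D₁…D_5; terminal Gordon value at t=5 with g = 0.037; discount at r = 0.091.
D_1 = 7.8831
D_2 = 10.2717
D_3 = 13.3841
D_4 = 15.0839
D_5 = 16.9995
TV_5 = 17.6285/(0.091−0.037) = 326.4536
P₀ = Σ Dₜ/(1+r)ᵗ + TV_5/(1+r)^5 = 259.0084

C$259.01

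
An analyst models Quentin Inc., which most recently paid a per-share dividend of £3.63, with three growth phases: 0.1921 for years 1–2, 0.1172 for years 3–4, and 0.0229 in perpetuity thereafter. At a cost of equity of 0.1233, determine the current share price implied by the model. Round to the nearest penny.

Three-stage DDM. Project D₁…D_4; terminal Gordon value at t=4 with g = 0.0229; discount at r = 0.1233.
D_1 = 4.3273
D_2 = 5.1586
D_3 = 5.7632
D_4 = 6.4386
TV_4 = 6.5861/(0.1233−0.0229) = 65.5984
P₀ = Σ Dₜ/(1+r)ᵗ + TV_4/(1+r)^4 = 57.2519

£57.25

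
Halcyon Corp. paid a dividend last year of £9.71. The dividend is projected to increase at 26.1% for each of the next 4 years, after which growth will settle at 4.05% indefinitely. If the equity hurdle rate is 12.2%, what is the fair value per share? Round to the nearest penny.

Two-stage DDM. Project D₁…D_4 at 0.261, terminal growth 0.0405, discount at r = 0.122.
D_1 = 12.2443
D_2 = 15.4401
D_3 = 19.4699
D_4 = 24.5516
Terminal value at t=4: TV = D_5/(r−g) = 25.5459/(0.122−0.0405) = 313.4470
P₀ = 12.2443/(1+0.122)^1 + 15.4401/(1+0.122)^2 + 19.4699/(1+0.122)^3 + 24.5516/(1+0.122)^4 + 313.4470/(1+0.122)^4 = 250.2389

£250.24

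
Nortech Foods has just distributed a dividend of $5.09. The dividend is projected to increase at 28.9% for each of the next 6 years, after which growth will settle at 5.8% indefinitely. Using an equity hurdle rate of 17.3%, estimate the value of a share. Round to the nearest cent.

Two-stage DDM. Project D₁…D_6 at 0.289, terminal growth 0.058, discount at r = 0.173.
D_1 = 6.5610
D_2 = 8.4571
D_3 = 10.9013
D_4 = 14.0517
D_5 = 18.1127
D_6 = 23.3472
Terminal value at t=6: TV = D_7/(r−g) = 24.7014/(0.173−0.058) = 214.7945
P₀ = 6.5610/(1+0.173)^1 + 8.4571/(1+0.173)^2 + 10.9013/(1+0.173)^3 + 14.0517/(1+0.173)^4 + 18.1127/(1+0.173)^5 + 23.3472/(1+0.173)^6 + 214.7945/(1+0.173)^6 = 125.4941

$125.49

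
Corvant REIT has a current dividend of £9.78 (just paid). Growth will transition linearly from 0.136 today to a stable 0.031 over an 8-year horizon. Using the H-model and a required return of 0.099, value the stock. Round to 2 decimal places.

£208.69

H-model: P₀ = D₀[(1+g_L) + H(g_S−g_L)]/(r−g_L), with H = 8/2 = 4.
P₀ = 9.78 × [(1+0.031) + 4×(0.136−0.031)] / (0.099−0.031)
   = 9.78 × 1.4510 / 0.068 = 208.6879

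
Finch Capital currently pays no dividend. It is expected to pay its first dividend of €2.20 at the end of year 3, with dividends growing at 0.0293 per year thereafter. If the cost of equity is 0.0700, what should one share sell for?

€47.21

Deferred-dividend DDM. At t=2 the remaining stream is a growing perpetuity with first payment D_3 = 2.20.
V_2 = D_3/(r−g) = 2.20/(0.07−0.0293) = 54.0541
P₀ = V_2/(1+r)^2 = 54.0541/(1+0.07)^2 = 47.2129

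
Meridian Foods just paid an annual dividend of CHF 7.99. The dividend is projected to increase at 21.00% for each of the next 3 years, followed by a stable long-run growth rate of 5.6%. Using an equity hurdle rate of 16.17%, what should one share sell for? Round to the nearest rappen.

CHF 116.22

Two-stage DDM. Project D₁…D_3 at 0.21, terminal growth 0.056, discount at r = 0.1617.
D_1 = 9.6679
D_2 = 11.6982
D_3 = 14.1548
Terminal value at t=3: TV = D_4/(r−g) = 14.9474/(0.1617−0.056) = 141.4138
P₀ = 9.6679/(1+0.1617)^1 + 11.6982/(1+0.1617)^2 + 14.1548/(1+0.1617)^3 + 141.4138/(1+0.1617)^3 = 116.2197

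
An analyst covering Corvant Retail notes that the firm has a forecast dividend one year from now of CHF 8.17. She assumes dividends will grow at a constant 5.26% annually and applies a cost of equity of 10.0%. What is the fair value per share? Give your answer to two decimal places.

CHF 172.36

Gordon growth model: P₀ = D₁/(r − g), with D₁ = 8.17 given directly.
P₀ = 8.1700 / (0.1 − 0.0526) = 8.1700 / 0.0474 = 172.3629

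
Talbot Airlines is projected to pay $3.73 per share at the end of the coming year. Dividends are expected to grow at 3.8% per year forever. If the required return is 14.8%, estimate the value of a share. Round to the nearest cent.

$33.91

Gordon growth model: P₀ = D₁/(r − g), with D₁ = 3.73 given directly.
P₀ = 3.7300 / (0.148 − 0.038) = 3.7300 / 0.11 = 33.9091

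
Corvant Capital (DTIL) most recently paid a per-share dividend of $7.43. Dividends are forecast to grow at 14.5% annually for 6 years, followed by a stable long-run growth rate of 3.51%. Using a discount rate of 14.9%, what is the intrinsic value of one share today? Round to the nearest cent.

$110.16

Two-stage DDM. Project D₁…D_6 at 0.145, terminal growth 0.0351, discount at r = 0.149.
D_1 = 8.5074
D_2 = 9.7409
D_3 = 11.1533
D_4 = 12.7706
D_5 = 14.6223
D_6 = 16.7426
Terminal value at t=6: TV = D_7/(r−g) = 17.3302/(0.149−0.0351) = 152.1529
P₀ = 8.5074/(1+0.149)^1 + 9.7409/(1+0.149)^2 + 11.1533/(1+0.149)^3 + 12.7706/(1+0.149)^4 + 14.6223/(1+0.149)^5 + 16.7426/(1+0.149)^6 + 152.1529/(1+0.149)^6 = 110.1641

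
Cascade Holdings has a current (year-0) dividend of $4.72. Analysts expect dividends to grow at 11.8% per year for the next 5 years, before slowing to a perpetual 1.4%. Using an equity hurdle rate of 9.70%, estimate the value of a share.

$88.39

Two-stage DDM. Project D₁…D_5 at 0.118, terminal growth 0.014, discount at r = 0.097.
D_1 = 5.2770
D_2 = 5.8996
D_3 = 6.5958
D_4 = 7.3741
D_5 = 8.2442
Terminal value at t=5: TV = D_6/(r−g) = 8.3597/(0.097−0.014) = 100.7189
P₀ = 5.2770/(1+0.097)^1 + 5.8996/(1+0.097)^2 + 6.5958/(1+0.097)^3 + 7.3741/(1+0.097)^4 + 8.2442/(1+0.097)^5 + 100.7189/(1+0.097)^5 = 88.3887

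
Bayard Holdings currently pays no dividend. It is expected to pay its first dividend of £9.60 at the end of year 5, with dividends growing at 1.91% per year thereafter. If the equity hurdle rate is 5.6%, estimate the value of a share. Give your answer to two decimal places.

Deferred-dividend DDM. At t=4 the remaining stream is a growing perpetuity with first payment D_5 = 9.60.
V_4 = D_5/(r−g) = 9.60/(0.056−0.0191) = 260.1626
P₀ = V_4/(1+r)^4 = 260.1626/(1+0.056)^4 = 209.2133

£209.21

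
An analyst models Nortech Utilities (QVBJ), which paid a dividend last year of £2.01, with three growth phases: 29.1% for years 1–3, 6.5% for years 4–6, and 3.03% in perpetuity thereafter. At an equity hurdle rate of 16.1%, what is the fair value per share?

£31.29

Three-stage DDM. Project D₁…D_6; terminal Gordon value at t=6 with g = 0.0303; discount at r = 0.161.
D_1 = 2.5949
D_2 = 3.3500
D_3 = 4.3249
D_4 = 4.6060
D_5 = 4.9054
D_6 = 5.2242
TV_6 = 5.3825/(0.161−0.0303) = 41.1824
P₀ = Σ Dₜ/(1+r)ᵗ + TV_6/(1+r)^6 = 31.2936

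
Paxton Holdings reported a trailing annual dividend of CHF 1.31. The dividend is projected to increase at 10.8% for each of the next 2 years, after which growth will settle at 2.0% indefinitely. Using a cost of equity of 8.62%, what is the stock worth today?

Two-stage DDM. Project D₁…D_2 at 0.108, terminal growth 0.02, discount at r = 0.0862.
D_1 = 1.4515
D_2 = 1.6082
Terminal value at t=2: TV = D_3/(r−g) = 1.6404/(0.0862−0.02) = 24.7795
P₀ = 1.4515/(1+0.0862)^1 + 1.6082/(1+0.0862)^2 + 24.7795/(1+0.0862)^2 = 23.7020

CHF 23.70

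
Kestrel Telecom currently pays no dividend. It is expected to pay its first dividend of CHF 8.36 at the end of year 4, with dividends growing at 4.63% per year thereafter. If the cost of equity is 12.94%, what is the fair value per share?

CHF 69.83

Deferred-dividend DDM. At t=3 the remaining stream is a growing perpetuity with first payment D_4 = 8.36.
V_3 = D_4/(r−g) = 8.36/(0.1294−0.0463) = 100.6017
P₀ = V_3/(1+r)^3 = 100.6017/(1+0.1294)^3 = 69.8332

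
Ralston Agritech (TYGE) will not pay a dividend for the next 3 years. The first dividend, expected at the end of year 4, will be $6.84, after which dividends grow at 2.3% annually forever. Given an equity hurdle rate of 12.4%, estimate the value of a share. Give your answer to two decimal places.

$47.69

Deferred-dividend DDM. At t=3 the remaining stream is a growing perpetuity with first payment D_4 = 6.84.
V_3 = D_4/(r−g) = 6.84/(0.124−0.023) = 67.7228
P₀ = V_3/(1+r)^3 = 67.7228/(1+0.124)^3 = 47.6909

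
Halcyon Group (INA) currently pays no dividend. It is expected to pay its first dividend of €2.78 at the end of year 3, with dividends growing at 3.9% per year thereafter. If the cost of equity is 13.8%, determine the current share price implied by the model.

€21.68

Deferred-dividend DDM. At t=2 the remaining stream is a growing perpetuity with first payment D_3 = 2.78.
V_2 = D_3/(r−g) = 2.78/(0.138−0.039) = 28.0808
P₀ = V_2/(1+r)^2 = 28.0808/(1+0.138)^2 = 21.6833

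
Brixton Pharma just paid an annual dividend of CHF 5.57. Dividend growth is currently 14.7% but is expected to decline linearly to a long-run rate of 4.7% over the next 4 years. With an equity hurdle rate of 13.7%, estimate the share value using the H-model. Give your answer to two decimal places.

CHF 77.18

H-model: P₀ = D₀[(1+g_L) + H(g_S−g_L)]/(r−g_L), with H = 4/2 = 2.
P₀ = 5.57 × [(1+0.047) + 2×(0.147−0.047)] / (0.137−0.047)
   = 5.57 × 1.2470 / 0.09 = 77.1754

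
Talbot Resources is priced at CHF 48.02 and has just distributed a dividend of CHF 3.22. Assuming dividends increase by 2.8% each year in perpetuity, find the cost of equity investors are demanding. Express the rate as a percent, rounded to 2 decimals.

Rearranging the constant-growth DDM: r = D₁/P₀ + g.
D₁ = 3.22 × (1 + 0.028) = 3.3102.
r = 3.3102 / 48.02 + 0.028 = 0.06893 + 0.028 = 0.09693

9.69%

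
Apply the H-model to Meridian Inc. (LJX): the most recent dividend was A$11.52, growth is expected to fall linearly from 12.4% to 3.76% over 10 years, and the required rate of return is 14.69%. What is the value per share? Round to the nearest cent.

A$154.89

H-model: P₀ = D₀[(1+g_L) + H(g_S−g_L)]/(r−g_L), with H = 10/2 = 5.
P₀ = 11.52 × [(1+0.0376) + 5×(0.124−0.0376)] / (0.1469−0.0376)
   = 11.52 × 1.4696 / 0.1093 = 154.8929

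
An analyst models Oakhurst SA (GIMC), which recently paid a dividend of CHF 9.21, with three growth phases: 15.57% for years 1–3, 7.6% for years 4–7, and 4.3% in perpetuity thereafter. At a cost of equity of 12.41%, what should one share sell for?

CHF 173.21

Three-stage DDM. Project D₁…D_7; terminal Gordon value at t=7 with g = 0.043; discount at r = 0.1241.
D_1 = 10.6440
D_2 = 12.3013
D_3 = 14.2166
D_4 = 15.2970
D_5 = 16.4596
D_6 = 17.7105
D_7 = 19.0565
TV_7 = 19.8760/(0.1241−0.043) = 245.0798
P₀ = Σ Dₜ/(1+r)ᵗ + TV_7/(1+r)^7 = 173.2064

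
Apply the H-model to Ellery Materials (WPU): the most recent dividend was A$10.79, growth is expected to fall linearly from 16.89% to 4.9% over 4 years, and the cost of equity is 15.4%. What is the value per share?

H-model: P₀ = D₀[(1+g_L) + H(g_S−g_L)]/(r−g_L), with H = 4/2 = 2.
P₀ = 10.79 × [(1+0.049) + 2×(0.1689−0.049)] / (0.154−0.049)
   = 10.79 × 1.2888 / 0.105 = 132.4395

A$132.44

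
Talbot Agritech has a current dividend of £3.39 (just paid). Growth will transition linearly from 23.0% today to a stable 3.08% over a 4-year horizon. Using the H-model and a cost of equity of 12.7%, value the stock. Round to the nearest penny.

£50.36

H-model: P₀ = D₀[(1+g_L) + H(g_S−g_L)]/(r−g_L), with H = 4/2 = 2.
P₀ = 3.39 × [(1+0.0308) + 2×(0.23−0.0308)] / (0.127−0.0308)
   = 3.39 × 1.4292 / 0.0962 = 50.3637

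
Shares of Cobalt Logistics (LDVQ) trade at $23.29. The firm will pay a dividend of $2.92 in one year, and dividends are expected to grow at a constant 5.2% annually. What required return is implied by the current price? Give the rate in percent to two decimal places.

17.74%

Rearranging the constant-growth DDM: r = D₁/P₀ + g.
r = 2.9200 / 23.29 + 0.052 = 0.12538 + 0.052 = 0.17738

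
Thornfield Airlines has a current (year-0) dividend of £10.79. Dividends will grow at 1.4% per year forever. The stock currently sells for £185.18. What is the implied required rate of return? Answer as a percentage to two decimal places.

7.31%

Rearranging the constant-growth DDM: r = D₁/P₀ + g.
D₁ = 10.79 × (1 + 0.014) = 10.9411.
r = 10.9411 / 185.18 + 0.014 = 0.05908 + 0.014 = 0.07308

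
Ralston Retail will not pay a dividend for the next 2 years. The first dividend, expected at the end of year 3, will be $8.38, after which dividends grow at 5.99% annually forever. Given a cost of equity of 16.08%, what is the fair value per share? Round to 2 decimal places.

$61.64

Deferred-dividend DDM. At t=2 the remaining stream is a growing perpetuity with first payment D_3 = 8.38.
V_2 = D_3/(r−g) = 8.38/(0.1608−0.0599) = 83.0525
P₀ = V_2/(1+r)^2 = 83.0525/(1+0.1608)^2 = 61.6365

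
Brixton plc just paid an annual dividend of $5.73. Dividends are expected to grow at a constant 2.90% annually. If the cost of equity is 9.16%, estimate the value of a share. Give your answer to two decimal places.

Gordon growth model: P₀ = D₁/(r − g). D₁ = 5.73 × (1 + 0.029) = 5.8962.
P₀ = 5.8962 / (0.0916 − 0.029) = 5.8962 / 0.0626 = 94.1880

$94.19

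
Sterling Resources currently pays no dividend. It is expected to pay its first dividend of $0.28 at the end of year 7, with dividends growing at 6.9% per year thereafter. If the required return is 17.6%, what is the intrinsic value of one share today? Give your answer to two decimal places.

Deferred-dividend DDM. At t=6 the remaining stream is a growing perpetuity with first payment D_7 = 0.28.
V_6 = D_7/(r−g) = 0.28/(0.176−0.069) = 2.6168
P₀ = V_6/(1+r)^6 = 2.6168/(1+0.176)^6 = 0.9893

$0.99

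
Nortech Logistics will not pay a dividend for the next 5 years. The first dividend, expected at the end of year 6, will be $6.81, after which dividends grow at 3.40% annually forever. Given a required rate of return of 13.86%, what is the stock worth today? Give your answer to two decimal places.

Deferred-dividend DDM. At t=5 the remaining stream is a growing perpetuity with first payment D_6 = 6.81.
V_5 = D_6/(r−g) = 6.81/(0.1386−0.034) = 65.1052
P₀ = V_5/(1+r)^5 = 65.1052/(1+0.1386)^5 = 34.0220

$34.02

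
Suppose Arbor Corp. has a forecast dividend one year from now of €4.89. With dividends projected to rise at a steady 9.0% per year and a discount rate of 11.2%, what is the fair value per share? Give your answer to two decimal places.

Gordon growth model: P₀ = D₁/(r − g), with D₁ = 4.89 given directly.
P₀ = 4.8900 / (0.112 − 0.09) = 4.8900 / 0.022 = 222.2727

€222.27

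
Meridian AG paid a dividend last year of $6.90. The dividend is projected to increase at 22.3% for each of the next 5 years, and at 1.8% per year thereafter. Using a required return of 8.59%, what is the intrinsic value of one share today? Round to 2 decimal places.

Two-stage DDM. Project D₁…D_5 at 0.223, terminal growth 0.018, discount at r = 0.0859.
D_1 = 8.4387
D_2 = 10.3205
D_3 = 12.6220
D_4 = 15.4367
D_5 = 18.8791
Terminal value at t=5: TV = D_6/(r−g) = 19.2189/(0.0859−0.018) = 283.0475
P₀ = 8.4387/(1+0.0859)^1 + 10.3205/(1+0.0859)^2 + 12.6220/(1+0.0859)^3 + 15.4367/(1+0.0859)^4 + 18.8791/(1+0.0859)^5 + 283.0475/(1+0.0859)^5 = 237.4468

$237.45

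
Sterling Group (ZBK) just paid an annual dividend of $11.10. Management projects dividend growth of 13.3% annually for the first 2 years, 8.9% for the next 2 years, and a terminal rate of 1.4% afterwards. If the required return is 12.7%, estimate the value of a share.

$137.69

Three-stage DDM. Project D₁…D_4; terminal Gordon value at t=4 with g = 0.014; discount at r = 0.127.
D_1 = 12.5763
D_2 = 14.2489
D_3 = 15.5171
D_4 = 16.8981
TV_4 = 17.1347/(0.127−0.014) = 151.6345
P₀ = Σ Dₜ/(1+r)ᵗ + TV_4/(1+r)^4 = 137.6871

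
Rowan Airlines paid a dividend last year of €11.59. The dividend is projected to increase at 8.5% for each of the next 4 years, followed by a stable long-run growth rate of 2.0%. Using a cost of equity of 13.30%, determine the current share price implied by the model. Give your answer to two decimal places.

Two-stage DDM. Project D₁…D_4 at 0.085, terminal growth 0.02, discount at r = 0.133.
D_1 = 12.5751
D_2 = 13.6440
D_3 = 14.8038
D_4 = 16.0621
Terminal value at t=4: TV = D_5/(r−g) = 16.3833/(0.133−0.02) = 144.9853
P₀ = 12.5751/(1+0.133)^1 + 13.6440/(1+0.133)^2 + 14.8038/(1+0.133)^3 + 16.0621/(1+0.133)^4 + 144.9853/(1+0.133)^4 = 129.6377

€129.64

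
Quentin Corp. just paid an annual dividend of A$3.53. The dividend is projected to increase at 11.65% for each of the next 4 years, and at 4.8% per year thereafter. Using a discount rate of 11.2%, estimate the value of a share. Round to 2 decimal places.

Two-stage DDM. Project D₁…D_4 at 0.1165, terminal growth 0.048, discount at r = 0.112.
D_1 = 3.9412
D_2 = 4.4004
D_3 = 4.9130
D_4 = 5.4854
Terminal value at t=4: TV = D_5/(r−g) = 5.7487/(0.112−0.048) = 89.8237
P₀ = 3.9412/(1+0.112)^1 + 4.4004/(1+0.112)^2 + 4.9130/(1+0.112)^3 + 5.4854/(1+0.112)^4 + 89.8237/(1+0.112)^4 = 73.0085

A$73.01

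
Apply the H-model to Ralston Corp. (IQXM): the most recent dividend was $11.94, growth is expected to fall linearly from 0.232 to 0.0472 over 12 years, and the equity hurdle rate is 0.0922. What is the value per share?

$572.06

H-model: P₀ = D₀[(1+g_L) + H(g_S−g_L)]/(r−g_L), with H = 12/2 = 6.
P₀ = 11.94 × [(1+0.0472) + 6×(0.232−0.0472)] / (0.0922−0.0472)
   = 11.94 × 2.1560 / 0.045 = 572.0587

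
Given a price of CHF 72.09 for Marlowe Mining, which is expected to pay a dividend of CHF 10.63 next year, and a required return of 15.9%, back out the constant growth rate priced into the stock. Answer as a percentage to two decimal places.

From P₀ = D₁/(r − g), the implied growth is g = r − D₁/P₀.
g = 0.159 − 10.63/72.09 = 0.159 − 0.14745 = 0.01155

1.15%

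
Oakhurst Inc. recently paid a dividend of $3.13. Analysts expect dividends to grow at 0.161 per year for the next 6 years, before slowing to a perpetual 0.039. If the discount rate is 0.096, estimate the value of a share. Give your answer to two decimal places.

$103.70

Two-stage DDM. Project D₁…D_6 at 0.161, terminal growth 0.039, discount at r = 0.096.
D_1 = 3.6339
D_2 = 4.2190
D_3 = 4.8983
D_4 = 5.6869
D_5 = 6.6025
D_6 = 7.6655
Terminal value at t=6: TV = D_7/(r−g) = 7.9644/(0.096−0.039) = 139.7264
P₀ = 3.6339/(1+0.096)^1 + 4.2190/(1+0.096)^2 + 4.8983/(1+0.096)^3 + 5.6869/(1+0.096)^4 + 6.6025/(1+0.096)^5 + 7.6655/(1+0.096)^6 + 139.7264/(1+0.096)^6 = 103.7021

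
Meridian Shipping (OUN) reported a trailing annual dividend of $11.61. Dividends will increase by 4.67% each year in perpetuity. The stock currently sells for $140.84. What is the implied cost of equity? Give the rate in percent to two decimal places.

Rearranging the constant-growth DDM: r = D₁/P₀ + g.
D₁ = 11.61 × (1 + 0.0467) = 12.1522.
r = 12.1522 / 140.84 + 0.0467 = 0.08628 + 0.0467 = 0.13298

13.30%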